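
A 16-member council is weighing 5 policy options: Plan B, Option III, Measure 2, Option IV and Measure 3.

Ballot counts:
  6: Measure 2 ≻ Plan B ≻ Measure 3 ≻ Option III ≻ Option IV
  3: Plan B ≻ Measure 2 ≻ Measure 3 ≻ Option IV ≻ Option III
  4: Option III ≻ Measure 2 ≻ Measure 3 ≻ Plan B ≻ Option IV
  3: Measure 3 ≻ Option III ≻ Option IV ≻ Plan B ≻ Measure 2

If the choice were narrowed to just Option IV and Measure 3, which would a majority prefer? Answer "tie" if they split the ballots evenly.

No ballot ranks Option IV above Measure 3: 0.
Ballots ranking Measure 3 above Option IV: 16 − 0 = 16.
Measure 3 wins the head-to-head 16–0.

Measure 3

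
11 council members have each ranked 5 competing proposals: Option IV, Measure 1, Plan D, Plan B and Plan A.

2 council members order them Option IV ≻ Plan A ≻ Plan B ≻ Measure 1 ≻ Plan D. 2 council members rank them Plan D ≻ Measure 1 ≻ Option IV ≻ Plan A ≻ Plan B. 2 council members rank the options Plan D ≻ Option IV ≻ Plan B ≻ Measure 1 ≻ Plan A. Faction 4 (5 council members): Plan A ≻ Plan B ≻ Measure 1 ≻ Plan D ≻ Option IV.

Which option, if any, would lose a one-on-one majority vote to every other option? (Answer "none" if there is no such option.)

Pairwise majorities:
Option IV–Measure 1: Measure 1 7–4.
Option IV vs Plan D: Plan D wins 9–2.
Option IV vs Plan B: 2+2+2 = 6 for Option IV, 5 for Plan B — Option IV by 6–5.
Option IV vs Plan A: Option IV wins 6–5.
Measure 1 vs Plan D: 7 to 4, Measure 1.
Measure 1–Plan B: Plan B 9–2.
Measure 1 vs Plan A: Plan A, 7–4.
Plan D vs Plan B: Plan B, 7–4.
Plan D–Plan A: Plan A 7–4.
Plan B vs Plan A: Plan A wins 9–2.
Each option has at least one pairwise win (Option IV beats Plan B; Measure 1 beats Option IV; Plan D beats Option IV; Plan B beats Measure 1; Plan A beats Measure 1) — no Condorcet loser.

none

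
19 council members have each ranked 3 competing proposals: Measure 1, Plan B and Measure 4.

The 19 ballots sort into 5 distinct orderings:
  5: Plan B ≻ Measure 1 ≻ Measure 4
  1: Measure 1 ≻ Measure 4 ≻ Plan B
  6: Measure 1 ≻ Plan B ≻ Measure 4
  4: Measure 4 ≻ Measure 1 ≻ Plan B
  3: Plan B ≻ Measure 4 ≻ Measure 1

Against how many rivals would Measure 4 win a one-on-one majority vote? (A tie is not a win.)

Measure 4 against each rival (19 council members):
Measure 4 vs Measure 1: Measure 1 wins 12–7.
Measure 4 vs Plan B: Measure 4 preferred on 1+4 = 5 ballots; Plan B wins 14–5.
Measure 4 beats no one; loses to Measure 1, Plan B — 0 pairwise wins.

0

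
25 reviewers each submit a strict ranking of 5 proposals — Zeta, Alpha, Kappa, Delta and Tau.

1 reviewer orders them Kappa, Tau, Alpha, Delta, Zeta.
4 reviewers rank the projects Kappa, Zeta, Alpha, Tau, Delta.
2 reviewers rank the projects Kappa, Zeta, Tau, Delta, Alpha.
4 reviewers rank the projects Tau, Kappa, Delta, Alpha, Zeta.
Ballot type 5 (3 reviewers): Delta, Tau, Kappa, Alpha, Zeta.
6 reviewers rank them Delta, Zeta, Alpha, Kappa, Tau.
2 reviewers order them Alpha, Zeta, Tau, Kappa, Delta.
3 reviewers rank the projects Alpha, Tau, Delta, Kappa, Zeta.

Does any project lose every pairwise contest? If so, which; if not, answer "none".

Pairwise majorities:
Zeta vs Alpha: Zeta is ranked higher on 4+2+6 = 12 ballots, Alpha on 13. Alpha wins 13–12.
Zeta vs Kappa: Kappa, 17–8.
Zeta–Delta: Delta 17–8.
Zeta vs Tau: 14 to 11, Zeta.
Alpha vs Kappa: Kappa wins 14–11.
Alpha vs Delta: Delta, 15–10.
Alpha vs Tau: Alpha, 15–10.
Kappa vs Delta: Kappa wins 13–12.
Kappa vs Tau: Kappa wins 13–12.
Delta vs Tau: 3+6 = 9 for Delta, 16 for Tau — Tau by 16–9.
Every project wins at least one matchup (Zeta beats Tau; Alpha beats Zeta; Kappa beats Zeta; Delta beats Zeta; Tau beats Delta), so there is no Condorcet loser.

none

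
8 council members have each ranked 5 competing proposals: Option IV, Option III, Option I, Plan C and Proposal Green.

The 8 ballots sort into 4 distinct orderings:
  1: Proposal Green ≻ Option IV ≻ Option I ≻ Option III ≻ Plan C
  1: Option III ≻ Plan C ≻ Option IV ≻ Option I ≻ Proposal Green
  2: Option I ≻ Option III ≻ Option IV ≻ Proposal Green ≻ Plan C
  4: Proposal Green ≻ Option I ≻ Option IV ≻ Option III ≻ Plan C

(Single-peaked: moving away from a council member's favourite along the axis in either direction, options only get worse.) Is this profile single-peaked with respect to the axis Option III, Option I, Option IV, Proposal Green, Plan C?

Axis positions: Option III=1, Option I=2, Option IV=3, Proposal Green=4, Plan C=5.
Type 1 (peak Proposal Green at position 4): ranking walks positions 4-3-2-1-5, expanding outward from the peak — single-peaked.
Type 2: ranking walks positions 1-5-3-2-4; Plan C is ranked above Option I even though Option I lies between Plan C and the peak Option III on the axis — preferences dip and rise again. Not single-peaked.
Type 3 (peak Option I at position 2): ranking walks positions 2-1-3-4-5, expanding outward from the peak — single-peaked.
Type 4: ranking walks positions 4-2-3-1-5; Option I is ranked above Option IV even though Option IV lies between Option I and the peak Proposal Green on the axis — preferences dip and rise again. Not single-peaked.
Type 2 violates single-peakedness, so the profile is not single-peaked on this axis.

no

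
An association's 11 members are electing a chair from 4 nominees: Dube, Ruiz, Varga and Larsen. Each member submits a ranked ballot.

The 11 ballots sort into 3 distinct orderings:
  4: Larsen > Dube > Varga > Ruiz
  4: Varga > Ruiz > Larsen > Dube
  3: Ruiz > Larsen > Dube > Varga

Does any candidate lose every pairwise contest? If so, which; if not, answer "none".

Pairwise majorities:
Dube vs Ruiz: Ruiz wins 7–4.
Dube vs Varga: Dube preferred on 4+3 = 7 ballots; Dube wins 7–4.
Dube vs Larsen: Larsen wins 11–0.
Ruiz vs Varga: Varga, 8–3.
Ruiz vs Larsen: Ruiz, 7–4.
Varga vs Larsen: 4 for Varga, 7 for Larsen — Larsen by 7–4.
No candidate is winless: Dube beats Varga; Ruiz beats Dube; Varga beats Ruiz; Larsen beats Dube. There is no Condorcet loser.

none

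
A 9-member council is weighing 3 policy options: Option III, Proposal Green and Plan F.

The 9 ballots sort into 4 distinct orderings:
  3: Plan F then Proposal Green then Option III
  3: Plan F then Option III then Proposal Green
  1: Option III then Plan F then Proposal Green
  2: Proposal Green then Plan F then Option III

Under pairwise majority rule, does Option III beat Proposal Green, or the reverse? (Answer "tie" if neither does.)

Proposal Green

Ballots ranking Option III above Proposal Green: 3 + 1 = 4.
Ballots ranking Proposal Green above Option III: 9 − 4 = 5.
Proposal Green wins the head-to-head 5–4.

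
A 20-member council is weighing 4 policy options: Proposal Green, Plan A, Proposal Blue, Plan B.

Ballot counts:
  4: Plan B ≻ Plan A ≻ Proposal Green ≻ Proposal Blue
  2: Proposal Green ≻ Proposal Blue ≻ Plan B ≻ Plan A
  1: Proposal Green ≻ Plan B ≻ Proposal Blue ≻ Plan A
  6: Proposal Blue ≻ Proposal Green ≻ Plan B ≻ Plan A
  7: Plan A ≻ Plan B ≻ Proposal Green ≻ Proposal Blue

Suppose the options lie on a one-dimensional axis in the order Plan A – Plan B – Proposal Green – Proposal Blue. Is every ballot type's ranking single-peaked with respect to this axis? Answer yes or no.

yes

Axis positions: Plan A=1, Plan B=2, Proposal Green=3, Proposal Blue=4.
Ballot type 1 (peak Plan B at position 2): ranking walks positions 2-1-3-4, expanding outward from the peak — single-peaked.
Ballot type 2 (peak Proposal Green at position 3): ranking walks positions 3-4-2-1, expanding outward from the peak — single-peaked.
Ballot type 3 (peak Proposal Green at position 3): ranking walks positions 3-2-4-1, expanding outward from the peak — single-peaked.
Ballot type 4 (peak Proposal Blue at position 4): ranking walks positions 4-3-2-1, expanding outward from the peak — single-peaked.
Ballot type 5 (peak Plan A at position 1): ranking walks positions 1-2-3-4, expanding outward from the peak — single-peaked.
Every ranking is single-peaked on this axis.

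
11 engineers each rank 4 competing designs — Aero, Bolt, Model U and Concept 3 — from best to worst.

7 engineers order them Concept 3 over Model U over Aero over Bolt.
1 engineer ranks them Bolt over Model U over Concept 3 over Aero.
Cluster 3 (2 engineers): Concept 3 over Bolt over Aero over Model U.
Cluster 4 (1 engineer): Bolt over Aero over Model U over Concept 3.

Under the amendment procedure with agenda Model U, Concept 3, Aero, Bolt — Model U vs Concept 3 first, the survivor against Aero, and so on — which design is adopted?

Concept 3

Round 1: Model U vs Concept 3 — 2–9, Concept 3 advances.
Round 2: Concept 3 vs Aero — 10–1, Concept 3 advances.
Round 3: Concept 3 vs Bolt — 9–2, Concept 3 advances.
The agenda winner is Concept 3.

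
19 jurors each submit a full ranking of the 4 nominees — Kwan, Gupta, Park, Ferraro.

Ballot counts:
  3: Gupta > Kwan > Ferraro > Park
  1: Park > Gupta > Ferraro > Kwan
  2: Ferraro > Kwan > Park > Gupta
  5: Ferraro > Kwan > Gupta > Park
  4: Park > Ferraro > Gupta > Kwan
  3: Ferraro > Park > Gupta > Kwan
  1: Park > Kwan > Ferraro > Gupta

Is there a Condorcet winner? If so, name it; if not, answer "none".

Pairwise majorities:
Kwan–Gupta: Gupta 11–8.
Kwan vs Park: Kwan preferred on 3+2+5 = 10 ballots; Kwan wins 10–9.
Kwan vs Ferraro: Ferraro wins 15–4.
Gupta vs Park: 3+5 = 8 for Gupta, 11 for Park — Park by 11–8.
Gupta vs Ferraro: Ferraro, 15–4.
Park vs Ferraro: Ferraro, 13–6.
Ferraro defeats every rival head-to-head and is the Condorcet winner.

Ferraro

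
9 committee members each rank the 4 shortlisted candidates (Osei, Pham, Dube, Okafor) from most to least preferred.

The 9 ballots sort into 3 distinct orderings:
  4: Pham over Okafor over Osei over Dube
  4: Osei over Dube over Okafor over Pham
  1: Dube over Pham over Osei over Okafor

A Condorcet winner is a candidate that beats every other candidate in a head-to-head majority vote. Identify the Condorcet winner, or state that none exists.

none

Check each pair by majority over 9 ballots:
Osei–Pham: Pham 5–4.
Osei vs Dube: Osei wins 8–1.
Osei vs Okafor: 5 to 4, Osei.
Pham–Dube: Dube 5–4.
Pham vs Okafor: 4+1 = 5 for Pham, 4 for Okafor — Pham by 5–4.
Dube vs Okafor: Dube preferred on 4+1 = 5 ballots; Dube wins 5–4.
Every candidate loses at least once (Osei loses to Pham; Pham loses to Dube; Dube loses to Osei; Okafor loses to Osei). The majority relation contains the cycle Osei > Dube > Pham > Osei, so there is no Condorcet winner.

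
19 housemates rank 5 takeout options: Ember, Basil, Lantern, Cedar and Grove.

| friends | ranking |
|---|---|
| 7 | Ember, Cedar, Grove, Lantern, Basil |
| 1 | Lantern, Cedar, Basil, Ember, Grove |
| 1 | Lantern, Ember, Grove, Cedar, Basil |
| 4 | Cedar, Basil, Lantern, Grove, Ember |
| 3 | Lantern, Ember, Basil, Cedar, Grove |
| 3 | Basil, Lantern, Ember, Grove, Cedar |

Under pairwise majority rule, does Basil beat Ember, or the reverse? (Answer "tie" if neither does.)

Ember

Ballots ranking Basil above Ember: 1 + 4 + 3 = 8.
Ballots ranking Ember above Basil: 19 − 8 = 11.
Ember wins the head-to-head 11–8.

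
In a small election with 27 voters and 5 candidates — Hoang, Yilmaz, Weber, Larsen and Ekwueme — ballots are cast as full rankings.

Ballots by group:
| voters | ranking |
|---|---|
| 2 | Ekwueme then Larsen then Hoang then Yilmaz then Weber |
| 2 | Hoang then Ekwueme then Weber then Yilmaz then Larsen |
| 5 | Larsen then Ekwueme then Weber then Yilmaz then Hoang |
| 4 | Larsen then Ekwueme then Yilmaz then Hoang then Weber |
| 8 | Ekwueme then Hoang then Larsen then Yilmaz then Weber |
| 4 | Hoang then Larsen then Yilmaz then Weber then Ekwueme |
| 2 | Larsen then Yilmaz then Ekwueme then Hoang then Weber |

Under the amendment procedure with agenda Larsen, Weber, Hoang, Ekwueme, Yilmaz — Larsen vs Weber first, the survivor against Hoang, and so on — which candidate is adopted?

Ekwueme

Round 1: Larsen vs Weber — 25–2, Larsen advances.
Round 2: Larsen vs Hoang — 13–14, Hoang advances.
Round 3: Hoang vs Ekwueme — 6–21, Ekwueme advances.
Round 4: Ekwueme vs Yilmaz — 21–6, Ekwueme advances.
The agenda winner is Ekwueme.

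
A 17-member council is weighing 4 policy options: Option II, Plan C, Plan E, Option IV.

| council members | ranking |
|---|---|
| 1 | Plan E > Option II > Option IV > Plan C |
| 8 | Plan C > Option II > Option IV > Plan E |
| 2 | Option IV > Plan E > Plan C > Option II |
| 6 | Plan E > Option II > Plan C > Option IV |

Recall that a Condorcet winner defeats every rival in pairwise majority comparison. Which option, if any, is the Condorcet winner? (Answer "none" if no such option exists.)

none

Pairwise majorities:
Option II vs Plan C: Option II is ranked higher on 1+6 = 7 ballots, Plan C on 10. Plan C wins 10–7.
Option II vs Plan E: 8 for Option II, 9 for Plan E — Plan E by 9–8.
Option II vs Option IV: 1+8+6 = 15 for Option II, 2 for Option IV — Option II by 15–2.
Plan C vs Plan E: 8 to 9, Plan E.
Plan C vs Option IV: 8+6 = 14 for Plan C, 3 for Option IV — Plan C by 14–3.
Plan E vs Option IV: Plan E preferred on 1+6 = 7 ballots; Option IV wins 10–7.
Each option drops at least one matchup (Option II loses to Plan C; Plan C loses to Plan E; Plan E loses to Option IV; Option IV loses to Option II); the cycle Option II beats Option IV beats Plan E beats Option II rules out a Condorcet winner.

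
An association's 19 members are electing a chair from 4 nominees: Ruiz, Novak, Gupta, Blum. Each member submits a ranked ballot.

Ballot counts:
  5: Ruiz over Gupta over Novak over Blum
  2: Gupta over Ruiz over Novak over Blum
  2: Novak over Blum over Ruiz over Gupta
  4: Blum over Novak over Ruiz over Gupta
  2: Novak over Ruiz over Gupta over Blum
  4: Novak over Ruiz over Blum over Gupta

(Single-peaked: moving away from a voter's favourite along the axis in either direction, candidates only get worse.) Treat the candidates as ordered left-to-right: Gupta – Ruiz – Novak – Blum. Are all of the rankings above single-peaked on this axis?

yes

Axis positions: Gupta=1, Ruiz=2, Novak=3, Blum=4.
Bloc 1 (peak Ruiz at position 2): ranking walks positions 2-1-3-4, expanding outward from the peak — single-peaked.
Bloc 2 (peak Gupta at position 1): ranking walks positions 1-2-3-4, expanding outward from the peak — single-peaked.
Bloc 3 (peak Novak at position 3): ranking walks positions 3-4-2-1, expanding outward from the peak — single-peaked.
Bloc 4 (peak Blum at position 4): ranking walks positions 4-3-2-1, expanding outward from the peak — single-peaked.
Bloc 5 (peak Novak at position 3): ranking walks positions 3-2-1-4, expanding outward from the peak — single-peaked.
Bloc 6 (peak Novak at position 3): ranking walks positions 3-2-4-1, expanding outward from the peak — single-peaked.
Every ranking is single-peaked on this axis.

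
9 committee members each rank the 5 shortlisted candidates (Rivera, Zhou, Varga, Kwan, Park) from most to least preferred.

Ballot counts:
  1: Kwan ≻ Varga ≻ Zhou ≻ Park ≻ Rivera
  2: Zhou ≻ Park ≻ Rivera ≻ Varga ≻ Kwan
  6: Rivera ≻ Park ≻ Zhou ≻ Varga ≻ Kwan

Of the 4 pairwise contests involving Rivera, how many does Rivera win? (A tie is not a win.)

4

Rivera against each rival (9 committee members):
Rivera vs Zhou: Rivera preferred on 6 ballots; Rivera wins 6–3.
Rivera vs Varga: 8 to 1, Rivera.
Rivera vs Kwan: 8 to 1, Rivera.
Rivera–Park: Rivera 6–3.
Rivera beats Zhou, Varga, Kwan, Park — 4 pairwise wins.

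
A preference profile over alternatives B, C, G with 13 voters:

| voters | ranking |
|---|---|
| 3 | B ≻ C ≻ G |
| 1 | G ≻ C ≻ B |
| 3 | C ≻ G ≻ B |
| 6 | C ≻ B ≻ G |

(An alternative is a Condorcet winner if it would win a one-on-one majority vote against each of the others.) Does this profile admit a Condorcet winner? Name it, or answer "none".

C

Pairwise majorities:
B–C: C 10–3.
B vs G: B, 9–4.
C vs G: C, 12–1.
C defeats every rival head-to-head and is the Condorcet winner.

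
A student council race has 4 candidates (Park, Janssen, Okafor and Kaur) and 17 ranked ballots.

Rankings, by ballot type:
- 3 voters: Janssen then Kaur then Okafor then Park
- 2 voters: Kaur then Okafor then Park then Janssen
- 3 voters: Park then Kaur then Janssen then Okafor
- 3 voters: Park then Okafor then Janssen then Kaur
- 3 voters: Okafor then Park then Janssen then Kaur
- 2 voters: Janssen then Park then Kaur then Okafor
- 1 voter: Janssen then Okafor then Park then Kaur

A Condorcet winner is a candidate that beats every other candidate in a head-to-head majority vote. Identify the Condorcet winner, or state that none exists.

Pairwise majorities:
Park vs Janssen: 11 to 6, Park.
Park vs Okafor: 8 to 9, Okafor.
Park vs Kaur: Park preferred on 3+3+3+2+1 = 12 ballots; Park wins 12–5.
Janssen vs Okafor: Janssen preferred on 3+3+2+1 = 9 ballots; Janssen wins 9–8.
Janssen vs Kaur: Janssen is ranked higher on 3+3+3+2+1 = 12 ballots, Kaur on 5. Janssen wins 12–5.
Okafor vs Kaur: Okafor preferred on 3+3+1 = 7 ballots; Kaur wins 10–7.
No candidate is unbeaten: Park loses to Okafor; Janssen loses to Park; Okafor loses to Janssen; Kaur loses to Park. In particular Park > Janssen > Okafor > Park is a majority cycle — no Condorcet winner exists.

none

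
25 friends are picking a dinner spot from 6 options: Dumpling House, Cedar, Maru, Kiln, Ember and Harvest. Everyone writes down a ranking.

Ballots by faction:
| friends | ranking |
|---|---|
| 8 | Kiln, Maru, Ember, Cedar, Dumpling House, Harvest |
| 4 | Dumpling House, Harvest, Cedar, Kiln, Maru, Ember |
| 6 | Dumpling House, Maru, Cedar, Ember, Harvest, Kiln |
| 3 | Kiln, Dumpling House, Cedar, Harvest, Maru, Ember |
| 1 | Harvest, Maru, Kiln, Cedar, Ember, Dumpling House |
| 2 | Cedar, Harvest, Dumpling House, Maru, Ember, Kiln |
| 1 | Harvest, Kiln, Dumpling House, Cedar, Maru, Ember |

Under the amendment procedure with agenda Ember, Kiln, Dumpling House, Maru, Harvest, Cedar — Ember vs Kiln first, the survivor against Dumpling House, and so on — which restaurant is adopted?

Cedar

Round 1: Ember vs Kiln — 8–17, Kiln advances.
Round 2: Kiln vs Dumpling House — 13–12, Kiln advances.
Round 3: Kiln vs Maru — 16–9, Kiln advances.
Round 4: Kiln vs Harvest — 11–14, Harvest advances.
Round 5: Harvest vs Cedar — 6–19, Cedar advances.
The agenda winner is Cedar.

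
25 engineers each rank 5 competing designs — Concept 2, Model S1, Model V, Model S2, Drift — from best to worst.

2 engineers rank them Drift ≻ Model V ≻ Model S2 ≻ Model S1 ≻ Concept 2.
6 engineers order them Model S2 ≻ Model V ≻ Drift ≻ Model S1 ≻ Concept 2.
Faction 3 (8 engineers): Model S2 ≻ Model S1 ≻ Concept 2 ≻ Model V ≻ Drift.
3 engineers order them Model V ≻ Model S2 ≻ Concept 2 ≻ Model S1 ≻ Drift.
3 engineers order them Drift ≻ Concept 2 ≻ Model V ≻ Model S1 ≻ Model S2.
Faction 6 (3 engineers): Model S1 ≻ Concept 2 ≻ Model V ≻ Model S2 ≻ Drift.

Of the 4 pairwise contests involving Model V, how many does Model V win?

2

Model V against each rival (25 engineers):
Model V vs Concept 2: Concept 2 wins 14–11.
Model V vs Model S1: Model V preferred on 2+6+3+3 = 14 ballots; Model V wins 14–11.
Model V vs Model S2: Model S2, 14–11.
Model V vs Drift: Model V wins 20–5.
Model V beats Model S1, Drift; loses to Concept 2, Model S2 — 2 pairwise wins.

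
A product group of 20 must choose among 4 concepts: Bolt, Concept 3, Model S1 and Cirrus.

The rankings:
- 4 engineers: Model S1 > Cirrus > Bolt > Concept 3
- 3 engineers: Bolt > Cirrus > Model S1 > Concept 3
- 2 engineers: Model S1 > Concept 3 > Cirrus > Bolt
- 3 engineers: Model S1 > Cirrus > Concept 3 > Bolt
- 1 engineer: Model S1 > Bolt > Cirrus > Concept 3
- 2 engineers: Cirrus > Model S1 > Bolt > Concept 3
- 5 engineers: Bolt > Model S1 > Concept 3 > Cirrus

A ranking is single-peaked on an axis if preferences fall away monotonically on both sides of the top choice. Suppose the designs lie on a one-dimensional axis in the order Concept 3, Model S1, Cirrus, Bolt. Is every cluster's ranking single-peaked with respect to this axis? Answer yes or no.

Axis positions: Concept 3=1, Model S1=2, Cirrus=3, Bolt=4.
Cluster 1 (peak Model S1 at position 2): ranking walks positions 2-3-4-1, expanding outward from the peak — single-peaked.
Cluster 2 (peak Bolt at position 4): ranking walks positions 4-3-2-1, expanding outward from the peak — single-peaked.
Cluster 3 (peak Model S1 at position 2): ranking walks positions 2-1-3-4, expanding outward from the peak — single-peaked.
Cluster 4 (peak Model S1 at position 2): ranking walks positions 2-3-1-4, expanding outward from the peak — single-peaked.
Cluster 5: ranking walks positions 2-4-3-1; Bolt is ranked above Cirrus even though Cirrus lies between Bolt and the peak Model S1 on the axis — preferences dip and rise again. Not single-peaked.
Cluster 6 (peak Cirrus at position 3): ranking walks positions 3-2-4-1, expanding outward from the peak — single-peaked.
Cluster 7: ranking walks positions 4-2-1-3; Model S1 is ranked above Cirrus even though Cirrus lies between Model S1 and the peak Bolt on the axis — preferences dip and rise again. Not single-peaked.
Cluster 5 violates single-peakedness, so the profile is not single-peaked on this axis.

no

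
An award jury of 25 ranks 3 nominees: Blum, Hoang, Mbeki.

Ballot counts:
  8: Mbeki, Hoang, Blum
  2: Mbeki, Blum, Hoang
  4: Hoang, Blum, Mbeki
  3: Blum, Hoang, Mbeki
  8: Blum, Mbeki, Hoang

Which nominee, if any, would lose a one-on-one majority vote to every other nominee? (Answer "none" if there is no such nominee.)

Hoang

Head-to-head results (25 jurors):
Blum vs Hoang: Blum wins 13–12.
Blum vs Mbeki: Blum wins 15–10.
Hoang vs Mbeki: Mbeki, 18–7.
Hoang loses to every other nominee — it is the Condorcet loser.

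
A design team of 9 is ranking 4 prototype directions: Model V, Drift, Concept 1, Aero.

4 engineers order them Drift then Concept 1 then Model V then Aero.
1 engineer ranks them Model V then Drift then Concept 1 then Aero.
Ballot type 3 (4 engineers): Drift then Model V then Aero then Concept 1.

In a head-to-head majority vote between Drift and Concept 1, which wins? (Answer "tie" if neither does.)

Ballots ranking Drift above Concept 1: 4 + 1 + 4 = 9.
Ballots ranking Concept 1 above Drift: 9 − 9 = 0.
Drift wins the head-to-head 9–0.

Drift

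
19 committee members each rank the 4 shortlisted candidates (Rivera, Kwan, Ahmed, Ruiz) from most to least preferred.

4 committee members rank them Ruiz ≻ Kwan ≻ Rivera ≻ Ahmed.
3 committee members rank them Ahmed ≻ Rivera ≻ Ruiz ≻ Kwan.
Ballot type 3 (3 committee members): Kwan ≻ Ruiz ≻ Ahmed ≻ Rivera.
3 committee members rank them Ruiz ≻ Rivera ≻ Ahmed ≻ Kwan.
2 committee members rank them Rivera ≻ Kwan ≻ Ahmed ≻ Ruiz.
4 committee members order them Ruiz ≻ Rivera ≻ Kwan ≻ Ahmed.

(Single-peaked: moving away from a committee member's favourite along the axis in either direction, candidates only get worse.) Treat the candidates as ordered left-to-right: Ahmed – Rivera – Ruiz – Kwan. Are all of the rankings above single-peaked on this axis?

Axis positions: Ahmed=1, Rivera=2, Ruiz=3, Kwan=4.
Ballot type 1 (peak Ruiz at position 3): ranking walks positions 3-4-2-1, expanding outward from the peak — single-peaked.
Ballot type 2 (peak Ahmed at position 1): ranking walks positions 1-2-3-4, expanding outward from the peak — single-peaked.
Ballot type 3: ranking walks positions 4-3-1-2; Ahmed is ranked above Rivera even though Rivera lies between Ahmed and the peak Kwan on the axis — preferences dip and rise again. Not single-peaked.
Ballot type 4 (peak Ruiz at position 3): ranking walks positions 3-2-1-4, expanding outward from the peak — single-peaked.
Ballot type 5: ranking walks positions 2-4-1-3; Kwan is ranked above Ruiz even though Ruiz lies between Kwan and the peak Rivera on the axis — preferences dip and rise again. Not single-peaked.
Ballot type 6 (peak Ruiz at position 3): ranking walks positions 3-2-4-1, expanding outward from the peak — single-peaked.
Ballot type 3 violates single-peakedness, so the profile is not single-peaked on this axis.

no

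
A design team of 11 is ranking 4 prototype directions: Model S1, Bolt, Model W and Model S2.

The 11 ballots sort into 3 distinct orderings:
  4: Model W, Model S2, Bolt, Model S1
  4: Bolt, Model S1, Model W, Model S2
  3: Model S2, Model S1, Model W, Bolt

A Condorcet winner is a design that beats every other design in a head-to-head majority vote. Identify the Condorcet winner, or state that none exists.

Pairwise majorities:
Model S1 vs Bolt: Model S1 preferred on 3 ballots; Bolt wins 8–3.
Model S1 vs Model W: Model S1 preferred on 4+3 = 7 ballots; Model S1 wins 7–4.
Model S1 vs Model S2: 4 to 7, Model S2.
Bolt vs Model W: 4 for Bolt, 7 for Model W — Model W by 7–4.
Bolt vs Model S2: Bolt preferred on 4 ballots; Model S2 wins 7–4.
Model W vs Model S2: Model W is ranked higher on 4+4 = 8 ballots, Model S2 on 3. Model W wins 8–3.
Each design drops at least one matchup (Model S1 loses to Bolt; Bolt loses to Model W; Model W loses to Model S1; Model S2 loses to Model W); the cycle Model S1 > Model W > Bolt > Model S1 rules out a Condorcet winner.

none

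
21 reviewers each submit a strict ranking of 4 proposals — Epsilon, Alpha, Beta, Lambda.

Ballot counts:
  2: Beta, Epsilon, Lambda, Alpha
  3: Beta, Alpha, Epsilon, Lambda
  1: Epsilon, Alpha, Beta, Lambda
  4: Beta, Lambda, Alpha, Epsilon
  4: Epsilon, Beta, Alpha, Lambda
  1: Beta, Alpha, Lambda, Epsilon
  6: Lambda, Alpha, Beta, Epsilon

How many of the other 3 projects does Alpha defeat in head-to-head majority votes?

1

Alpha against each rival (21 reviewers):
Alpha vs Epsilon: Alpha preferred on 3+4+1+6 = 14 ballots; Alpha wins 14–7.
Alpha–Beta: Beta 14–7.
Alpha vs Lambda: Alpha preferred on 3+1+4+1 = 9 ballots; Lambda wins 12–9.
Alpha beats Epsilon; loses to Beta, Lambda — 1 pairwise win.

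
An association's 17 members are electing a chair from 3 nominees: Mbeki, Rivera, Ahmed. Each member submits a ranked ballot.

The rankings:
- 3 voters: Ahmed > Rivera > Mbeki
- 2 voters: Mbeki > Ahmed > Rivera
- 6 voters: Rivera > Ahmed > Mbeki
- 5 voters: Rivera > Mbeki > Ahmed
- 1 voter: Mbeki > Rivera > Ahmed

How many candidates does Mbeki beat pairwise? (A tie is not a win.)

0

Mbeki against each rival (17 voters):
Mbeki vs Rivera: Rivera, 14–3.
Mbeki vs Ahmed: 2+5+1 = 8 for Mbeki, 9 for Ahmed — Ahmed by 9–8.
Mbeki beats no one; loses to Rivera, Ahmed — 0 pairwise wins.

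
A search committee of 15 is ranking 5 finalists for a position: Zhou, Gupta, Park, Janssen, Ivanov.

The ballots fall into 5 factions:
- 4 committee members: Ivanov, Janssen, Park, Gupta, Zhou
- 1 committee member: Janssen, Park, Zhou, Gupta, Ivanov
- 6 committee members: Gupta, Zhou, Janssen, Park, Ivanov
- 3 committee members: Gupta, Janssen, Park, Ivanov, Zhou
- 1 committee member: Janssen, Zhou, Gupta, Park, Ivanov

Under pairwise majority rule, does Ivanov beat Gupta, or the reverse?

Gupta

Ballots ranking Ivanov above Gupta: 4.
Ballots ranking Gupta above Ivanov: 15 − 4 = 11.
Gupta wins the head-to-head 11–4.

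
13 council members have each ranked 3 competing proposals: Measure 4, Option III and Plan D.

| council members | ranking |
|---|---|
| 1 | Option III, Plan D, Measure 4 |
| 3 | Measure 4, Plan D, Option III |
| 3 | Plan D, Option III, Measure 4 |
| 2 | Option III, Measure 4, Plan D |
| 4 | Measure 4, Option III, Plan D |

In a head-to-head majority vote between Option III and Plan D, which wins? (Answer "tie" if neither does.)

Ballots ranking Option III above Plan D: 1 + 2 + 4 = 7.
Ballots ranking Plan D above Option III: 13 − 7 = 6.
Option III wins the head-to-head 7–6.

Option III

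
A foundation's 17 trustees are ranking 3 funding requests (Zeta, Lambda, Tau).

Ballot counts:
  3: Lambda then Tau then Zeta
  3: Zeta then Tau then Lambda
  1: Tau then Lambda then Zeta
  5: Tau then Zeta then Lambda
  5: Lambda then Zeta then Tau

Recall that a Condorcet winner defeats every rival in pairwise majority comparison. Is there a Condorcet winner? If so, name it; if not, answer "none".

Tau

Check each pair by majority over 17 ballots:
Zeta–Lambda: Lambda 9–8.
Zeta–Tau: Tau 9–8.
Lambda vs Tau: Tau, 9–8.
Only Tau has no losses; Tau is the Condorcet winner.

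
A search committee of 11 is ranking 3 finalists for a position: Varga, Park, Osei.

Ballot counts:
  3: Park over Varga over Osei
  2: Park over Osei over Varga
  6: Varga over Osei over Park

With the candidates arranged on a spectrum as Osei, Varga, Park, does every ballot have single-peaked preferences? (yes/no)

Axis positions: Osei=1, Varga=2, Park=3.
Bloc 1 (peak Park at position 3): ranking walks positions 3-2-1, expanding outward from the peak — single-peaked.
Bloc 2: ranking walks positions 3-1-2; Osei is ranked above Varga even though Varga lies between Osei and the peak Park on the axis — preferences dip and rise again. Not single-peaked.
Bloc 3 (peak Varga at position 2): ranking walks positions 2-1-3, expanding outward from the peak — single-peaked.
Bloc 2 violates single-peakedness, so the profile is not single-peaked on this axis.

no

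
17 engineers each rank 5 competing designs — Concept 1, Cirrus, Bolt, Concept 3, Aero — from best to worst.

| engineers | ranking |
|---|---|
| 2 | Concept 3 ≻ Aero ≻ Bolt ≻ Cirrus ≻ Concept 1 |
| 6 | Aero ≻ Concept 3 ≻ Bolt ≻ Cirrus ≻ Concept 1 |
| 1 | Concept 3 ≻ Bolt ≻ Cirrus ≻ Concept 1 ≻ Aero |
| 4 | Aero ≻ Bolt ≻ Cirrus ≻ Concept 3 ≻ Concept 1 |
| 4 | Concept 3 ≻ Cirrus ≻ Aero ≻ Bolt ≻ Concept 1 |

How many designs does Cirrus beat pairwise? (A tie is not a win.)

1

Cirrus against each rival (17 engineers):
Cirrus vs Concept 1: Cirrus preferred on 2+6+1+4+4 = 17 ballots; Cirrus wins 17–0.
Cirrus vs Bolt: 4 to 13, Bolt.
Cirrus vs Concept 3: Concept 3 wins 13–4.
Cirrus vs Aero: Aero, 12–5.
Cirrus beats Concept 1; loses to Bolt, Concept 3, Aero — 1 pairwise win.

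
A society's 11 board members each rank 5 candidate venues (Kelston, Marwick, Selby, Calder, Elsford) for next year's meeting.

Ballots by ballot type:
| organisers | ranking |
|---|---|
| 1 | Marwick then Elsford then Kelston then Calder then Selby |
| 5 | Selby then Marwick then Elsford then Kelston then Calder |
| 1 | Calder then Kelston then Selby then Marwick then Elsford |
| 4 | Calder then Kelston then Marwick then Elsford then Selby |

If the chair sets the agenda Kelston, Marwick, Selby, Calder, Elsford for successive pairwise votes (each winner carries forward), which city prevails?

Elsford

Round 1: Kelston vs Marwick — 5–6, Marwick advances.
Round 2: Marwick vs Selby — 5–6, Selby advances.
Round 3: Selby vs Calder — 5–6, Calder advances.
Round 4: Calder vs Elsford — 5–6, Elsford advances.
The agenda winner is Elsford.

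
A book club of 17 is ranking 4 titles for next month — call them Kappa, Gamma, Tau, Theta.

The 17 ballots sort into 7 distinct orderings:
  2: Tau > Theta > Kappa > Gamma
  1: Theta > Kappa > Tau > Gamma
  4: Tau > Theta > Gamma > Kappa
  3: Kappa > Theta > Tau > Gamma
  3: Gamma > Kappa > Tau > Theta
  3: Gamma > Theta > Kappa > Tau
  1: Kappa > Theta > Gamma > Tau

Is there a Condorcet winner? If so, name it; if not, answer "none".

Check each pair by majority over 17 ballots:
Kappa vs Gamma: Gamma, 10–7.
Kappa vs Tau: Kappa, 11–6.
Kappa vs Theta: Theta wins 10–7.
Gamma vs Tau: Tau, 10–7.
Gamma vs Theta: Theta wins 11–6.
Tau–Theta: Tau 9–8.
Every book loses at least once (Kappa loses to Gamma; Gamma loses to Tau; Tau loses to Kappa; Theta loses to Tau). The majority relation contains the cycle Kappa beats Tau beats Gamma beats Kappa, so there is no Condorcet winner.

none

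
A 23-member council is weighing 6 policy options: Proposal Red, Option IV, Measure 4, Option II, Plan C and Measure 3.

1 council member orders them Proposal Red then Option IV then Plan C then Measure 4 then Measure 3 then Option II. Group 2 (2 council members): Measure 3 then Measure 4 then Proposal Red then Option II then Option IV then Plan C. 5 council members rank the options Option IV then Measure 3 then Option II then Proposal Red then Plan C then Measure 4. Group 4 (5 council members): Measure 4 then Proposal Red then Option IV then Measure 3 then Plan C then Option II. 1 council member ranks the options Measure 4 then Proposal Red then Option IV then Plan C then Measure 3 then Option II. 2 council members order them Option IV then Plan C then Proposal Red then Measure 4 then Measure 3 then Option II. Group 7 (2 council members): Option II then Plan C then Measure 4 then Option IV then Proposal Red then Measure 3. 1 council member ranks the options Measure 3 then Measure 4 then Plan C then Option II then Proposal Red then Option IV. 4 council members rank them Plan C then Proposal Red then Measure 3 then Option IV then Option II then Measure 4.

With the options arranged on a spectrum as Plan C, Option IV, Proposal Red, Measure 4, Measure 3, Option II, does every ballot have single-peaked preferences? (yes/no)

no

Axis positions: Plan C=1, Option IV=2, Proposal Red=3, Measure 4=4, Measure 3=5, Option II=6.
Group 1 (peak Proposal Red at position 3): ranking walks positions 3-2-1-4-5-6, expanding outward from the peak — single-peaked.
Group 2 (peak Measure 3 at position 5): ranking walks positions 5-4-3-6-2-1, expanding outward from the peak — single-peaked.
Group 3: ranking walks positions 2-5-6-3-1-4; Measure 3 is ranked above Proposal Red even though Proposal Red lies between Measure 3 and the peak Option IV on the axis — preferences dip and rise again. Not single-peaked.
Group 4 (peak Measure 4 at position 4): ranking walks positions 4-3-2-5-1-6, expanding outward from the peak — single-peaked.
Group 5 (peak Measure 4 at position 4): ranking walks positions 4-3-2-1-5-6, expanding outward from the peak — single-peaked.
Group 6 (peak Option IV at position 2): ranking walks positions 2-1-3-4-5-6, expanding outward from the peak — single-peaked.
Group 7: ranking walks positions 6-1-4-2-3-5; Plan C is ranked above Measure 3 even though Measure 3 lies between Plan C and the peak Option II on the axis — preferences dip and rise again. Not single-peaked.
Group 8: ranking walks positions 5-4-1-6-3-2; Plan C is ranked above Proposal Red even though Proposal Red lies between Plan C and the peak Measure 3 on the axis — preferences dip and rise again. Not single-peaked.
Group 9: ranking walks positions 1-3-5-2-6-4; Proposal Red is ranked above Option IV even though Option IV lies between Proposal Red and the peak Plan C on the axis — preferences dip and rise again. Not single-peaked.
Group 3 violates single-peakedness, so the profile is not single-peaked on this axis.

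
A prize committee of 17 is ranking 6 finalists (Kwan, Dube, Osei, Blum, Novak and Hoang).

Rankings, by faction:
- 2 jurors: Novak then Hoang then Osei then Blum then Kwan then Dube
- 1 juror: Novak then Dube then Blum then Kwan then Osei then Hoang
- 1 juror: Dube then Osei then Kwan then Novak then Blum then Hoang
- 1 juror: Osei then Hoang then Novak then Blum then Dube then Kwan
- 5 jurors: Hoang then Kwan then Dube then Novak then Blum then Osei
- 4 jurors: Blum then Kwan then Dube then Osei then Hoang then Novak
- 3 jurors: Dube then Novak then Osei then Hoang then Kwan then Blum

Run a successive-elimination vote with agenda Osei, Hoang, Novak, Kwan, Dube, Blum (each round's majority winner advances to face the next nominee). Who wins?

Kwan

Round 1: Osei vs Hoang — 10–7, Osei advances.
Round 2: Osei vs Novak — 6–11, Novak advances.
Round 3: Novak vs Kwan — 7–10, Kwan advances.
Round 4: Kwan vs Dube — 11–6, Kwan advances.
Round 5: Kwan vs Blum — 9–8, Kwan advances.
The agenda winner is Kwan.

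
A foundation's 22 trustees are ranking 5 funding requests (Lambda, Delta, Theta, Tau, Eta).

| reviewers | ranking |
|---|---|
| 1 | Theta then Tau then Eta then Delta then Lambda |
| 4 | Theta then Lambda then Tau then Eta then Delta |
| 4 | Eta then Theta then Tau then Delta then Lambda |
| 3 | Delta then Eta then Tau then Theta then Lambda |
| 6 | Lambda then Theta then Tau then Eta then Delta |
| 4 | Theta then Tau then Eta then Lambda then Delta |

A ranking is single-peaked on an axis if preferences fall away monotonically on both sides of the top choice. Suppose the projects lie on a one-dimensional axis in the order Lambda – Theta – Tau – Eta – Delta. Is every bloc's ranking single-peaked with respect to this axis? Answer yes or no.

no

Axis positions: Lambda=1, Theta=2, Tau=3, Eta=4, Delta=5.
Bloc 1 (peak Theta at position 2): ranking walks positions 2-3-4-5-1, expanding outward from the peak — single-peaked.
Bloc 2 (peak Theta at position 2): ranking walks positions 2-1-3-4-5, expanding outward from the peak — single-peaked.
Bloc 3: ranking walks positions 4-2-3-5-1; Theta is ranked above Tau even though Tau lies between Theta and the peak Eta on the axis — preferences dip and rise again. Not single-peaked.
Bloc 4 (peak Delta at position 5): ranking walks positions 5-4-3-2-1, expanding outward from the peak — single-peaked.
Bloc 5 (peak Lambda at position 1): ranking walks positions 1-2-3-4-5, expanding outward from the peak — single-peaked.
Bloc 6 (peak Theta at position 2): ranking walks positions 2-3-4-1-5, expanding outward from the peak — single-peaked.
Bloc 3 violates single-peakedness, so the profile is not single-peaked on this axis.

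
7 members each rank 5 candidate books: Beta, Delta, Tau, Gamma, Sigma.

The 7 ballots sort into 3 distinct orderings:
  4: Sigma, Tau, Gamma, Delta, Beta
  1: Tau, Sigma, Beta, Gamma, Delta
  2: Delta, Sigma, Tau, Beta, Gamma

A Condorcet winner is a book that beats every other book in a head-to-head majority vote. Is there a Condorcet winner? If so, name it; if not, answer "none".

Pairwise majorities:
Beta vs Delta: Delta, 6–1.
Beta vs Tau: 0 for Beta, 7 for Tau — Tau by 7–0.
Beta vs Gamma: Beta is ranked higher on 1+2 = 3 ballots, Gamma on 4. Gamma wins 4–3.
Beta vs Sigma: 0 for Beta, 7 for Sigma — Sigma by 7–0.
Delta vs Tau: Tau, 5–2.
Delta vs Gamma: Gamma, 5–2.
Delta vs Sigma: Delta preferred on 2 ballots; Sigma wins 5–2.
Tau vs Gamma: Tau is ranked higher on 4+1+2 = 7 ballots, Gamma on 0. Tau wins 7–0.
Tau–Sigma: Sigma 6–1.
Gamma vs Sigma: 0 for Gamma, 7 for Sigma — Sigma by 7–0.
Sigma beats each of Beta, Delta, Tau, Gamma — Sigma is the Condorcet winner.

Sigma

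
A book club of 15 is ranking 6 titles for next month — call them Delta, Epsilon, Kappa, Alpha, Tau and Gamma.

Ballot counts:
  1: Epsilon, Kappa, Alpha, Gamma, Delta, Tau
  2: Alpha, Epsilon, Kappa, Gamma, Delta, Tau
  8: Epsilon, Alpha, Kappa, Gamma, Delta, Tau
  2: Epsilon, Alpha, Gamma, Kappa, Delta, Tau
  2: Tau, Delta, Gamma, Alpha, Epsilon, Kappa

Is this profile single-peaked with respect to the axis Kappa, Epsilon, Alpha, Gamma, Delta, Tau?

Axis positions: Kappa=1, Epsilon=2, Alpha=3, Gamma=4, Delta=5, Tau=6.
Bloc 1 (peak Epsilon at position 2): ranking walks positions 2-1-3-4-5-6, expanding outward from the peak — single-peaked.
Bloc 2 (peak Alpha at position 3): ranking walks positions 3-2-1-4-5-6, expanding outward from the peak — single-peaked.
Bloc 3 (peak Epsilon at position 2): ranking walks positions 2-3-1-4-5-6, expanding outward from the peak — single-peaked.
Bloc 4 (peak Epsilon at position 2): ranking walks positions 2-3-4-1-5-6, expanding outward from the peak — single-peaked.
Bloc 5 (peak Tau at position 6): ranking walks positions 6-5-4-3-2-1, expanding outward from the peak — single-peaked.
Every ranking is single-peaked on this axis.

yes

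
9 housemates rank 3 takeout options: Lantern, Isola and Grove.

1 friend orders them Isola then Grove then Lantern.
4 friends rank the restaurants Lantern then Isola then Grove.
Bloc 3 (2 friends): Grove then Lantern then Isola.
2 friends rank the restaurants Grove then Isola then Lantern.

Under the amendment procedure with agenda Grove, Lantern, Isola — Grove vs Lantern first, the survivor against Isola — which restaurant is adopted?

Isola

Round 1: Grove vs Lantern — 5–4, Grove advances.
Round 2: Grove vs Isola — 4–5, Isola advances.
The agenda winner is Isola.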